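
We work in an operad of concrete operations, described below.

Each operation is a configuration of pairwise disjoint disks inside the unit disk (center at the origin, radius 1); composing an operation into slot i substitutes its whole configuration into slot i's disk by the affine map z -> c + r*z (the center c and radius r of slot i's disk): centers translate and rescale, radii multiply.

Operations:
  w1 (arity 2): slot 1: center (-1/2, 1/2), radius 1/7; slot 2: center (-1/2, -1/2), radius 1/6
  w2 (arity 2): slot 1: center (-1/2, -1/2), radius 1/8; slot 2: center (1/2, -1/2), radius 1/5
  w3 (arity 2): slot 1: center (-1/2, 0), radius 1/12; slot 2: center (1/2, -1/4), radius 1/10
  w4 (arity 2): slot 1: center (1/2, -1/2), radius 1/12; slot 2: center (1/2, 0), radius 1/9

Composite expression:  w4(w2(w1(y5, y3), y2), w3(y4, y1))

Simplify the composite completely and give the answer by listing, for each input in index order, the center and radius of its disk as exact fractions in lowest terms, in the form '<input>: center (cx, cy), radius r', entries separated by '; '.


y1: center (5/9, -1/36), radius 1/90; y2: center (13/24, -13/24), radius 1/60; y3: center (29/64, -35/64), radius 1/576; y4: center (4/9, 0), radius 1/108; y5: center (29/64, -103/192), radius 1/672

Below w4, radii multiply path by path; the y-disk centers shift.
y5: after 3 affine steps, its disk has center (29/64, -103/192), radius 1/672
y3: after 3 affine steps, its disk has center (29/64, -35/64), radius 1/576
y2: after 2 affine steps, its disk has center (13/24, -13/24), radius 1/60
y4: after 2 affine steps, its disk has center (4/9, 0), radius 1/108
y1: after 2 affine steps, its disk has center (5/9, -1/36), radius 1/90


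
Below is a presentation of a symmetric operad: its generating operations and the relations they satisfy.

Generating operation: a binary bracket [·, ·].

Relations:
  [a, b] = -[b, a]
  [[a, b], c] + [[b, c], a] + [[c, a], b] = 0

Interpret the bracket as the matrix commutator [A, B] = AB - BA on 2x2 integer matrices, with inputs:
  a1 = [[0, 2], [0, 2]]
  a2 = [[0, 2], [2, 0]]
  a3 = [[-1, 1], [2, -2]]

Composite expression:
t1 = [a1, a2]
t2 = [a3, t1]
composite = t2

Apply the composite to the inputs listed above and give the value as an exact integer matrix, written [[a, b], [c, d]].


[a1, a2] = [[4, -4], [4, -4]]
[a3, [a1, a2]] = [[12, -12], [12, -12]]

[[12, -12], [12, -12]]


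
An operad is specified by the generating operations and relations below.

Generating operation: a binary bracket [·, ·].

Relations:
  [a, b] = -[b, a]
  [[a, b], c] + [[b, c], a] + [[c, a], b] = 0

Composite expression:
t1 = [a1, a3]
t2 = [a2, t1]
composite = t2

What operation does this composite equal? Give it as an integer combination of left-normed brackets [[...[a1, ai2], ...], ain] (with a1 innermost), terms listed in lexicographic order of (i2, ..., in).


-[[a1, a3], a2]

Left-normed coefficients sit on the a1-initial expansion words.
Composite bracket: [a2, [a1, a3]]
Each bracket splits as ab - ba, giving 4 signed words (2^2 = 4).
Only words starting with a1 matter:
  from a1a3a2, sign -1: term -[[a1, a3], a2]


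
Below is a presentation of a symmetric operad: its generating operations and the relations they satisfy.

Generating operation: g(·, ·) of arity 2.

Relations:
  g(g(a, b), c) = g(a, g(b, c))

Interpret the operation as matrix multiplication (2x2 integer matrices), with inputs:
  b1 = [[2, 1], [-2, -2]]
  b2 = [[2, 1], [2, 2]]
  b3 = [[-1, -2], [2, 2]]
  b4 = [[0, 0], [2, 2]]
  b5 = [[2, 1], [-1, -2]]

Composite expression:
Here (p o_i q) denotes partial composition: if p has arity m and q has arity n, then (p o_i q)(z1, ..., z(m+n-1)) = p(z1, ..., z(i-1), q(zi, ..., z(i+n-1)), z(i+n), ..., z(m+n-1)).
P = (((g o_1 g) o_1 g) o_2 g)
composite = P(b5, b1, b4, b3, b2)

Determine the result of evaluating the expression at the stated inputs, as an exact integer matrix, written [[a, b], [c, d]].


g(b1, b4) = [[2, 2], [-4, -4]]
g(b5, g(b1, b4)) = [[0, 0], [6, 6]]
g(g(b5, g(b1, b4)), b3) = [[0, 0], [6, 0]]
g(g(g(b5, g(b1, b4)), b3), b2) = [[0, 0], [12, 6]]

[[0, 0], [12, 6]]


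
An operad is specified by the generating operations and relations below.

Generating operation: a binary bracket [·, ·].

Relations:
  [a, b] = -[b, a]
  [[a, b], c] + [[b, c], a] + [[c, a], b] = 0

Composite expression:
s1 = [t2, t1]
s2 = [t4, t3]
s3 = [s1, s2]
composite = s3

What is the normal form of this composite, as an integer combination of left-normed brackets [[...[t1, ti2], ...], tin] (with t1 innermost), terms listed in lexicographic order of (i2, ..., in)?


Skip Jacobi rewriting: expand, keep t1-initial words, read off terms.
Composite bracket: [[t2, t1], [t4, t3]]
Full expansion: 8 signed words from ab - ba (2^3 = 8).
Keep just the words that open with t1:
  the word t1t2t3t4 carries sign +1 and contributes +[[[t1, t2], t3], t4]
  the word t1t2t4t3 carries sign -1 and contributes -[[[t1, t2], t4], t3]

[[[t1, t2], t3], t4] - [[[t1, t2], t4], t3]


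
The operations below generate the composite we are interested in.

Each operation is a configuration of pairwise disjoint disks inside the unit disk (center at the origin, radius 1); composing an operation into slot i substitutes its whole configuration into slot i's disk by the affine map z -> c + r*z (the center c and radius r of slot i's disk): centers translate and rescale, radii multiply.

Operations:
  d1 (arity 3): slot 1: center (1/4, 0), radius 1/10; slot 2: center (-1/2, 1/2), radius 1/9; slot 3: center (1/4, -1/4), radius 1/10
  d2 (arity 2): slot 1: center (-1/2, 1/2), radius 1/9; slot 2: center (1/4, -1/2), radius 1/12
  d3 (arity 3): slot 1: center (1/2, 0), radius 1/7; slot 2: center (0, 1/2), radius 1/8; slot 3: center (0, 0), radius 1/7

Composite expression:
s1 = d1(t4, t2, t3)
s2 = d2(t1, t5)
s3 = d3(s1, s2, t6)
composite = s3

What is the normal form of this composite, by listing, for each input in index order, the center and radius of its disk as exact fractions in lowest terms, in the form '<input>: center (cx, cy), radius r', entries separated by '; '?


Follow each t-input down from d3: c' goes to c + r*c', radius to r*r'.
input t4: applying the 2 nested substitutions gives center (15/28, 0), radius 1/70
input t2: applying the 2 nested substitutions gives center (3/7, 1/14), radius 1/63
input t3: applying the 2 nested substitutions gives center (15/28, -1/28), radius 1/70
input t1: applying the 2 nested substitutions gives center (-1/16, 9/16), radius 1/72
input t5: applying the 2 nested substitutions gives center (1/32, 7/16), radius 1/96
input t6: applying the 1 nested substitution gives center (0, 0), radius 1/7

t1: center (-1/16, 9/16), radius 1/72; t2: center (3/7, 1/14), radius 1/63; t3: center (15/28, -1/28), radius 1/70; t4: center (15/28, 0), radius 1/70; t5: center (1/32, 7/16), radius 1/96; t6: center (0, 0), radius 1/7


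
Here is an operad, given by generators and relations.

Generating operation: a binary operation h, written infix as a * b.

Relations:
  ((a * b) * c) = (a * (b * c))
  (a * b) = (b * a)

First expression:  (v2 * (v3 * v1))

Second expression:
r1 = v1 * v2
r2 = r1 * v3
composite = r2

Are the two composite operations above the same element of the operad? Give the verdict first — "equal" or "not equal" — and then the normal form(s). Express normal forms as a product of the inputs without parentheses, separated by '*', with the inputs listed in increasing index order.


equal — both sides give v1 * v2 * v3

Normal form of the first expression: v1 * v2 * v3
Normal form of the second expression: v1 * v2 * v3
The normal forms match — equal.


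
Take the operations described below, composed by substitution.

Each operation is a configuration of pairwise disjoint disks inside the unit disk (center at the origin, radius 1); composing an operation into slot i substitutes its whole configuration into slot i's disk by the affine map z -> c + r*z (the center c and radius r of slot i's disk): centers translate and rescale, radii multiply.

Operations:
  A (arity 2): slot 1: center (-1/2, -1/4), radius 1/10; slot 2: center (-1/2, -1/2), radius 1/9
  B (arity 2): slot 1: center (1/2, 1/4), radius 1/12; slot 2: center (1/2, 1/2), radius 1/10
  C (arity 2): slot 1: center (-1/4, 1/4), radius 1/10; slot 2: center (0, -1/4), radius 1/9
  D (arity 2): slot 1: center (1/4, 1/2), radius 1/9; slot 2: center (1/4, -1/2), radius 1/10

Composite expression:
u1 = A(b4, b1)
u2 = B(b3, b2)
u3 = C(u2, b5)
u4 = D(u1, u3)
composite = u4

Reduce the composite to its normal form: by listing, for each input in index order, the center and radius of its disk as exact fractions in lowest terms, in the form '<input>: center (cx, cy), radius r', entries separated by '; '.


Nesting under D composes maps z -> c + r*z down each b-path.
b4: after 2 affine steps, its disk has center (7/36, 17/36), radius 1/90
b1: after 2 affine steps, its disk has center (7/36, 4/9), radius 1/81
b3: after 3 affine steps, its disk has center (23/100, -189/400), radius 1/1200
b2: after 3 affine steps, its disk has center (23/100, -47/100), radius 1/1000
b5: after 2 affine steps, its disk has center (1/4, -21/40), radius 1/90

b1: center (7/36, 4/9), radius 1/81; b2: center (23/100, -47/100), radius 1/1000; b3: center (23/100, -189/400), radius 1/1200; b4: center (7/36, 17/36), radius 1/90; b5: center (1/4, -21/40), radius 1/90


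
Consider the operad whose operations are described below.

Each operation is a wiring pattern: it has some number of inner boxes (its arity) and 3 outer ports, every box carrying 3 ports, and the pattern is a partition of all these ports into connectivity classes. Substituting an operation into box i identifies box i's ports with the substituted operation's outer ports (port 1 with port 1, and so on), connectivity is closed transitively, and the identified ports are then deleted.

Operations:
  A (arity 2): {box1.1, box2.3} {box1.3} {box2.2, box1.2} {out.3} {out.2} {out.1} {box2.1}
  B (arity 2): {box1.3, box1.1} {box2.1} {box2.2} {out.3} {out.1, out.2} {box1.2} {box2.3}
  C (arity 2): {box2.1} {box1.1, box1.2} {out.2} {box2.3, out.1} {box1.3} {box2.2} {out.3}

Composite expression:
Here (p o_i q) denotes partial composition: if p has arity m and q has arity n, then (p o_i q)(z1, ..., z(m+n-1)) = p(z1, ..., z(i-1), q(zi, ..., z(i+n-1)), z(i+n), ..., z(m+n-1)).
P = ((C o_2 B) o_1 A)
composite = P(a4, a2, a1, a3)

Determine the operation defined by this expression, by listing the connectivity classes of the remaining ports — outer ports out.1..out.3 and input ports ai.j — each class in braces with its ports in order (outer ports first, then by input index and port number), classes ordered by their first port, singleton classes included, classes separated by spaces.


{out.1} {out.2} {out.3} {a1.1, a1.3} {a1.2} {a2.1} {a2.2, a4.2} {a2.3, a4.1} {a3.1} {a3.2} {a3.3} {a4.3}

Two ports join when wires chain via C-identified ports.
stage A: inputs (a4, a2), connectivity {out.1} {out.2} {out.3} {a2.1} {a2.2, a4.2} {a2.3, a4.1} {a4.3}, out.j its boundary
stage B: inputs (a1, a3), connectivity {out.1, out.2} {out.3} {a1.1, a1.3} {a1.2} {a3.1} {a3.2} {a3.3}, out.j its boundary
stage C: inputs (a4, a2, a1, a3), connectivity {out.1} {out.2} {out.3} {a1.1, a1.3} {a1.2} {a2.1} {a2.2, a4.2} {a2.3, a4.1} {a3.1} {a3.2} {a3.3} {a4.3}, out.j its boundary


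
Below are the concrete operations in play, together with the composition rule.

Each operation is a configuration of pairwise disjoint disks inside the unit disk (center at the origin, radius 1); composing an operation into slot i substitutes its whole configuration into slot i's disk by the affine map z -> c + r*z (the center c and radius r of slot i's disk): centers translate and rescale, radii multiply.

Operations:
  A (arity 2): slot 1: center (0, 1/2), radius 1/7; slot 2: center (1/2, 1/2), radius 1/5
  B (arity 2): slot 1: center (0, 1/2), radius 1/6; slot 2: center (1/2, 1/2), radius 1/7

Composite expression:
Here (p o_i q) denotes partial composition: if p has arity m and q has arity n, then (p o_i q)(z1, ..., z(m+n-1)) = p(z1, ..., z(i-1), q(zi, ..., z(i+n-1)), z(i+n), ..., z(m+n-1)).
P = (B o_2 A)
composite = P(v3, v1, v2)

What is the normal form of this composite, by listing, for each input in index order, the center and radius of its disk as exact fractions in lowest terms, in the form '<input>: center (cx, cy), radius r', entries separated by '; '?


v1: center (1/2, 4/7), radius 1/49; v2: center (4/7, 4/7), radius 1/35; v3: center (0, 1/2), radius 1/6

Follow each v-input down from B: c' goes to c + r*c', radius to r*r'.
tracing v3 down its 1-map path: center (0, 1/2), radius 1/6
tracing v1 down its 2-map path: center (1/2, 4/7), radius 1/49
tracing v2 down its 2-map path: center (4/7, 4/7), radius 1/35


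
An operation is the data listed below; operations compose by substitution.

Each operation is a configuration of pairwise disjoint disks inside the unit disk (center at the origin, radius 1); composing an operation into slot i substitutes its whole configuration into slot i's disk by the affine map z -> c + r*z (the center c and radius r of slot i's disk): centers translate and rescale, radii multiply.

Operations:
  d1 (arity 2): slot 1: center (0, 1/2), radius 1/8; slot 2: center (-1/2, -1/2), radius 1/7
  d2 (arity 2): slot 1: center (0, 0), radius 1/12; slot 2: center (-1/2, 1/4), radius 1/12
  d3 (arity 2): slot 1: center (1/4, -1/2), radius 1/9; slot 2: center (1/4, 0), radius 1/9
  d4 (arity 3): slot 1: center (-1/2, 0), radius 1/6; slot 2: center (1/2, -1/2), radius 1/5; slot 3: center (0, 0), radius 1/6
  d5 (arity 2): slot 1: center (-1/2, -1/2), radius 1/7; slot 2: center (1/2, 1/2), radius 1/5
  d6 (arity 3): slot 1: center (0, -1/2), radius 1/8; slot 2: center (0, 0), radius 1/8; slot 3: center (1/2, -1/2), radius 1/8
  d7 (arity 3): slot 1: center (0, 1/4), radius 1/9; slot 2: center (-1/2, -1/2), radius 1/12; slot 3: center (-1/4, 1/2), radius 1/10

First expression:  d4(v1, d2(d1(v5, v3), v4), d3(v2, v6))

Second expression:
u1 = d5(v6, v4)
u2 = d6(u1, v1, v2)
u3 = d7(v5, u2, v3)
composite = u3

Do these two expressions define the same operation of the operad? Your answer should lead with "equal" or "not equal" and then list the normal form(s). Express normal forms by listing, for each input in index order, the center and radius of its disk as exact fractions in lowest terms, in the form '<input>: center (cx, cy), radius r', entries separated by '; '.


not equal; first: v1: center (-1/2, 0), radius 1/6; v2: center (1/24, -1/12), radius 1/54; v3: center (59/120, -61/120), radius 1/420; v4: center (2/5, -9/20), radius 1/60; v5: center (1/2, -59/120), radius 1/480; v6: center (1/24, 0), radius 1/54; second: v1: center (-1/2, -1/2), radius 1/96; v2: center (-11/24, -13/24), radius 1/96; v3: center (-1/4, 1/2), radius 1/10; v4: center (-95/192, -103/192), radius 1/480; v5: center (0, 1/4), radius 1/9; v6: center (-97/192, -35/64), radius 1/672

Reducing the first expression gives v1: center (-1/2, 0), radius 1/6; v2: center (1/24, -1/12), radius 1/54; v3: center (59/120, -61/120), radius 1/420; v4: center (2/5, -9/20), radius 1/60; v5: center (1/2, -59/120), radius 1/480; v6: center (1/24, 0), radius 1/54
Reducing the second expression gives v1: center (-1/2, -1/2), radius 1/96; v2: center (-11/24, -13/24), radius 1/96; v3: center (-1/4, 1/2), radius 1/10; v4: center (-95/192, -103/192), radius 1/480; v5: center (0, 1/4), radius 1/9; v6: center (-97/192, -35/64), radius 1/672
They disagree, so not equal.


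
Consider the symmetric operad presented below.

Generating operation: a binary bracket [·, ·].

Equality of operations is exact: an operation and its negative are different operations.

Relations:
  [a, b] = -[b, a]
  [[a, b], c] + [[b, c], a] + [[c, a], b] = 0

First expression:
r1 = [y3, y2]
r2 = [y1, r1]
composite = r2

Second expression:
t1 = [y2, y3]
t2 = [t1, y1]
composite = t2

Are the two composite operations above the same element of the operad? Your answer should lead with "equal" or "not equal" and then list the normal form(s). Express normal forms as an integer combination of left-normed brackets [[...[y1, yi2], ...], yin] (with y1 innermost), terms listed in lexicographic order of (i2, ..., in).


equal: each reduces to -[[y1, y2], y3] + [[y1, y3], y2]

Normal form of the first expression: -[[y1, y2], y3] + [[y1, y3], y2]
Normal form of the second expression: -[[y1, y2], y3] + [[y1, y3], y2]
The forms coincide; equal.


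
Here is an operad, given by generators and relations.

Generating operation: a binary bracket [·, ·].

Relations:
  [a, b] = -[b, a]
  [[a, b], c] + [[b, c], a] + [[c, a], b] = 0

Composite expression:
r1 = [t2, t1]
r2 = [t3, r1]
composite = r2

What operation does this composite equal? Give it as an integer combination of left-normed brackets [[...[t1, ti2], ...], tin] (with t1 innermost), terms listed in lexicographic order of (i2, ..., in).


[[t1, t2], t3]

Expand each bracket as ab - ba; the t1-initial words give the coefficients.
Composite bracket: [t3, [t2, t1]]
Under [a, b] = ab - ba we get 4 signed associative words (2^2 = 4).
Words beginning with t1 determine it all:
  t1t2t3 (sign +1) contributes +[[t1, t2], t3]


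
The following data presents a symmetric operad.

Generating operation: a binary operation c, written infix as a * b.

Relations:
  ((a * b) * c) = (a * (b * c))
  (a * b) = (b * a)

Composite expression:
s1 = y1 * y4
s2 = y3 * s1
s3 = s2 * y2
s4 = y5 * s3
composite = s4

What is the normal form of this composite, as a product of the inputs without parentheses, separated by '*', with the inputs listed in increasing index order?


y1 * y2 * y3 * y4 * y5


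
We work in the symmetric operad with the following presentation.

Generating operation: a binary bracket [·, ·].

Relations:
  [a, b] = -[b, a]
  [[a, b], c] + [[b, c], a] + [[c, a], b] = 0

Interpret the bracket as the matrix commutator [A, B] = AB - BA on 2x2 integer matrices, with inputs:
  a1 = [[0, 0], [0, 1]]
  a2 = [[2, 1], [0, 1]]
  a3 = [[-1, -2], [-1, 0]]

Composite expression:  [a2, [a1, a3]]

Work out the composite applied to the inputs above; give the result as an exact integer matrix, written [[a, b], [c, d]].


[[-1, 2], [1, 1]]

[a1, a3] = [[0, 2], [-1, 0]]
[a2, [a1, a3]] = [[-1, 2], [1, 1]]


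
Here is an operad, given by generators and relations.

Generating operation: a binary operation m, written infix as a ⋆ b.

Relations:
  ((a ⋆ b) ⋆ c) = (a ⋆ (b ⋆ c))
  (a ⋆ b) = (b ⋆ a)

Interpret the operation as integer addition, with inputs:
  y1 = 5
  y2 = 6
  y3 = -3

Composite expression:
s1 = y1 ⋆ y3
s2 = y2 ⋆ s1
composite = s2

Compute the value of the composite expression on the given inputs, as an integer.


8

(y1 ⋆ y3) = 2
(y2 ⋆ (y1 ⋆ y3)) = 8


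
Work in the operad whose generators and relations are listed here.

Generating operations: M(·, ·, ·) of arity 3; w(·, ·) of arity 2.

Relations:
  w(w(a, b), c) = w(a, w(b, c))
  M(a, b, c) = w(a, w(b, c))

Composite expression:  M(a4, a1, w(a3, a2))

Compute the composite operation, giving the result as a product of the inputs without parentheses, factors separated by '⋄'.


a4 ⋄ a1 ⋄ a3 ⋄ a2


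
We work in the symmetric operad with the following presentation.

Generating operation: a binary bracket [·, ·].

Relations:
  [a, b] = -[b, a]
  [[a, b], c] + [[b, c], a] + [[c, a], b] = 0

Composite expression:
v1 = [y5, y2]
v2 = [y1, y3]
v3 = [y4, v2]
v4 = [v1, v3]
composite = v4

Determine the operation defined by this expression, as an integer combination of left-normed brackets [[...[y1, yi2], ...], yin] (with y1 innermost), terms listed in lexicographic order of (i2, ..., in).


-[[[[y1, y3], y4], y2], y5] + [[[[y1, y3], y4], y5], y2]

In the tensor algebra, words opening y1 carry the y1-anchored form.
Composite bracket: [[y5, y2], [y4, [y1, y3]]]
The bracket unfolds into 16 signed words via [a, b] = ab - ba (2^4 = 16).
Coefficients come from the y1-initial words:
  word y1y3y4y2y5 has sign -1, contributing -[[[[y1, y3], y4], y2], y5]
  word y1y3y4y5y2 has sign +1, contributing +[[[[y1, y3], y4], y5], y2]


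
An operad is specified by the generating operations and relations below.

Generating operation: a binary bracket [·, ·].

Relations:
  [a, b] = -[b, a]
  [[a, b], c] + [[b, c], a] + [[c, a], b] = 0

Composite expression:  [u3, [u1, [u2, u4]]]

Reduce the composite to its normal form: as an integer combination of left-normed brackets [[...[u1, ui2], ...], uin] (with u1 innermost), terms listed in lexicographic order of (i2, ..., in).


-[[[u1, u2], u4], u3] + [[[u1, u4], u2], u3]

Expand each bracket as ab - ba; the u1-initial words give the coefficients.
Composite bracket: [u3, [u1, [u2, u4]]]
The bracket unfolds into 8 signed words via [a, b] = ab - ba (2^3 = 8).
Words beginning with u1 determine it all:
  sign of u1u2u4u3 is -1, so it contributes -[[[u1, u2], u4], u3]
  sign of u1u4u2u3 is +1, so it contributes +[[[u1, u4], u2], u3]


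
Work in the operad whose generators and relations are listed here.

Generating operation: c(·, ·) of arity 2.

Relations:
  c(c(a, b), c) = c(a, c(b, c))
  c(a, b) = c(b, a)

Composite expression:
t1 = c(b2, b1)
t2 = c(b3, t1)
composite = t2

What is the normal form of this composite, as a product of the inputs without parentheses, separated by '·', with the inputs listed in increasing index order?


Key point: c commutes, so take the b-inputs in any fixed order.
c(b2, b1) flattens to b2 · b1
c(b3, c(b2, b1)) flattens to b3 · b2 · b1
sorting the factors by input index: b1 · b2 · b3

b1 · b2 · b3


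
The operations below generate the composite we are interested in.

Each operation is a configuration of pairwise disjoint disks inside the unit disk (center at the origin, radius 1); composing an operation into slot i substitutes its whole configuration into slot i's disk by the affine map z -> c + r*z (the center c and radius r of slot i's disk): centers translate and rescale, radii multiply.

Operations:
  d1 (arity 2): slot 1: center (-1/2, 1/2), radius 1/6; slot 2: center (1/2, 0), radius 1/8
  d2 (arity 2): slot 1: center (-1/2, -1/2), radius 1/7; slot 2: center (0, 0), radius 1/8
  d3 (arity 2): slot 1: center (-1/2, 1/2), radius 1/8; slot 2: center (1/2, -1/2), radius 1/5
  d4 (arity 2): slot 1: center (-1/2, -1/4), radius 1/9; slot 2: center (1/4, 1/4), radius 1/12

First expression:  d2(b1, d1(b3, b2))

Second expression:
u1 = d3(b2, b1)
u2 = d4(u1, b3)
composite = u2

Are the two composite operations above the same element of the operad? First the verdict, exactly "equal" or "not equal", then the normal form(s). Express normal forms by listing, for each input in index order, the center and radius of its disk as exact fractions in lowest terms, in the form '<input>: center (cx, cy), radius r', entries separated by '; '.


not equal; the first gives b1: center (-1/2, -1/2), radius 1/7; b2: center (1/16, 0), radius 1/64; b3: center (-1/16, 1/16), radius 1/48 and the second b1: center (-4/9, -11/36), radius 1/45; b2: center (-5/9, -7/36), radius 1/72; b3: center (1/4, 1/4), radius 1/12

The first expression reduces to b1: center (-1/2, -1/2), radius 1/7; b2: center (1/16, 0), radius 1/64; b3: center (-1/16, 1/16), radius 1/48
The second expression reduces to b1: center (-4/9, -11/36), radius 1/45; b2: center (-5/9, -7/36), radius 1/72; b3: center (1/4, 1/4), radius 1/12
The normal forms differ: not equal.


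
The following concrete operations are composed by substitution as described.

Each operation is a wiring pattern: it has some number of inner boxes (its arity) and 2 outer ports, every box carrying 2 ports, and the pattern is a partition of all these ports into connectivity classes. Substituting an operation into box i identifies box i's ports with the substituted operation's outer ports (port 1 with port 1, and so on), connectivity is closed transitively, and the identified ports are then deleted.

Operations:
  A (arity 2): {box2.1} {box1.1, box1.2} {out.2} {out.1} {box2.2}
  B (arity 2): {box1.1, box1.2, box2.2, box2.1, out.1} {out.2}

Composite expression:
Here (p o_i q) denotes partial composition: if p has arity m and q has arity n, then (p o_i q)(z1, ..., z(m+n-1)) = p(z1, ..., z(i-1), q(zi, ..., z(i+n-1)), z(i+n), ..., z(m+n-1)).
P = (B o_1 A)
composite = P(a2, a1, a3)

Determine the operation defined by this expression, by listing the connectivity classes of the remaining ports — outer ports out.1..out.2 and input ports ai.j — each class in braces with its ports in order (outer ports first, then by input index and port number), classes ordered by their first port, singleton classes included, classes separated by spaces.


{out.1, a3.1, a3.2} {out.2} {a1.1} {a1.2} {a2.1, a2.2}

After gluing at B, chains via deleted ports link the a-ports.
through A, on inputs (a2, a1): {out.1} {out.2} {a1.1} {a1.2} {a2.1, a2.2} (out.j = stage outer ports)
through B, on inputs (a2, a1, a3): {out.1, a3.1, a3.2} {out.2} {a1.1} {a1.2} {a2.1, a2.2} (out.j = stage outer ports)


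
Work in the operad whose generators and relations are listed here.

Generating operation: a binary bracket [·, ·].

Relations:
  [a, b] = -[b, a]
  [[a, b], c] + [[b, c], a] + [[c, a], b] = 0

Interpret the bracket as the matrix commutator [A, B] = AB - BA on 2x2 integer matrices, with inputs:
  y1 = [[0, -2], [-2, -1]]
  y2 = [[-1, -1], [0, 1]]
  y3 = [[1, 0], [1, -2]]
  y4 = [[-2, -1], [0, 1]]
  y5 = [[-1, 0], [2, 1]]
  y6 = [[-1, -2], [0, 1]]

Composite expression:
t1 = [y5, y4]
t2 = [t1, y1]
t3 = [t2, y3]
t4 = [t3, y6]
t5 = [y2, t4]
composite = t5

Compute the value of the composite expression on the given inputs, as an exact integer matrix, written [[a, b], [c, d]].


[[76, -48], [-152, -76]]

[y5, y4] = [[2, 2], [-6, -2]]
[[y5, y4], y1] = [[-16, -10], [2, 16]]
[[[y5, y4], y1], y3] = [[-10, 30], [38, 10]]
[[[[y5, y4], y1], y3], y6] = [[76, 100], [-76, -76]]
[y2, [[[[y5, y4], y1], y3], y6]] = [[76, -48], [-152, -76]]


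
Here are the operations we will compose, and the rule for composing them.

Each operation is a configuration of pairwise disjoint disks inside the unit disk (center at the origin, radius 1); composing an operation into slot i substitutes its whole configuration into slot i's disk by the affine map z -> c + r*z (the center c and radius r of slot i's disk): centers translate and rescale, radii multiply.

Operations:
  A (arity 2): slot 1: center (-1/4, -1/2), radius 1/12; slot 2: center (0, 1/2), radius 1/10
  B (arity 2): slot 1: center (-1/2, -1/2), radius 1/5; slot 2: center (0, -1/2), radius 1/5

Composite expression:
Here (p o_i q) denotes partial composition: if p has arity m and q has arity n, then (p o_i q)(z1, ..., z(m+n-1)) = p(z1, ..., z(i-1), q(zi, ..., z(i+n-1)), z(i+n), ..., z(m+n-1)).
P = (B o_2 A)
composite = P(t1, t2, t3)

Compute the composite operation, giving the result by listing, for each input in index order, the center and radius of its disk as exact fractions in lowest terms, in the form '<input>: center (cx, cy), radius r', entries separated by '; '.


t1: center (-1/2, -1/2), radius 1/5; t2: center (-1/20, -3/5), radius 1/60; t3: center (0, -2/5), radius 1/50

Nesting under B composes maps z -> c + r*z down each t-path.
input t1: applying the 1 nested substitution gives center (-1/2, -1/2), radius 1/5
input t2: applying the 2 nested substitutions gives center (-1/20, -3/5), radius 1/60
input t3: applying the 2 nested substitutions gives center (0, -2/5), radius 1/50


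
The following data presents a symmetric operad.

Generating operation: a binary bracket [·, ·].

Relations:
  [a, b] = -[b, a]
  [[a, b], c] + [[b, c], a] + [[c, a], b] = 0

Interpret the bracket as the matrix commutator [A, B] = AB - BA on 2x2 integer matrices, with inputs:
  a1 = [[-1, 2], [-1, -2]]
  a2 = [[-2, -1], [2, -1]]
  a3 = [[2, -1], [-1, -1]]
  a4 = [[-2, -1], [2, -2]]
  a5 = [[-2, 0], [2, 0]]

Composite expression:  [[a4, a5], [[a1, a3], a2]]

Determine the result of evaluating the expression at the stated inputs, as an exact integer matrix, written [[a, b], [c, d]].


[[-32, -60], [184, 32]]


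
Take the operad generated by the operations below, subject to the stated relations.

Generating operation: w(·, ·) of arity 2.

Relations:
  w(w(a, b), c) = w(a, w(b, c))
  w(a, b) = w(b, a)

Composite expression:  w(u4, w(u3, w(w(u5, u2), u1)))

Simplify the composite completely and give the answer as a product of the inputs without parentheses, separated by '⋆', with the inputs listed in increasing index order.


u1 ⋆ u2 ⋆ u3 ⋆ u4 ⋆ u5

Reordering under w is free, so list the u-inputs canonically.
w(u5, u2) linearizes to u5 ⋆ u2
w(w(u5, u2), u1) linearizes to u5 ⋆ u2 ⋆ u1
w(u3, w(w(u5, u2), u1)) linearizes to u3 ⋆ u5 ⋆ u2 ⋆ u1
w(u4, w(u3, w(w(u5, u2), u1))) linearizes to u4 ⋆ u3 ⋆ u5 ⋆ u2 ⋆ u1
the factors in increasing index order: u1 ⋆ u2 ⋆ u3 ⋆ u4 ⋆ u5


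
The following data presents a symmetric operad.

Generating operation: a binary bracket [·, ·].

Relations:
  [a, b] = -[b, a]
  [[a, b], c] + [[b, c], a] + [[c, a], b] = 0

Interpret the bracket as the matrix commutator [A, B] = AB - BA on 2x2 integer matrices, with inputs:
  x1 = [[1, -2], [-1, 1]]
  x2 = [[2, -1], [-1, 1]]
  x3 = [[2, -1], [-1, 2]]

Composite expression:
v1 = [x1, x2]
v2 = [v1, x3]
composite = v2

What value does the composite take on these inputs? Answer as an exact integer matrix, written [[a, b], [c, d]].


[[-3, -2], [2, 3]]

[x1, x2] = [[1, 2], [-1, -1]]
[[x1, x2], x3] = [[-3, -2], [2, 3]]


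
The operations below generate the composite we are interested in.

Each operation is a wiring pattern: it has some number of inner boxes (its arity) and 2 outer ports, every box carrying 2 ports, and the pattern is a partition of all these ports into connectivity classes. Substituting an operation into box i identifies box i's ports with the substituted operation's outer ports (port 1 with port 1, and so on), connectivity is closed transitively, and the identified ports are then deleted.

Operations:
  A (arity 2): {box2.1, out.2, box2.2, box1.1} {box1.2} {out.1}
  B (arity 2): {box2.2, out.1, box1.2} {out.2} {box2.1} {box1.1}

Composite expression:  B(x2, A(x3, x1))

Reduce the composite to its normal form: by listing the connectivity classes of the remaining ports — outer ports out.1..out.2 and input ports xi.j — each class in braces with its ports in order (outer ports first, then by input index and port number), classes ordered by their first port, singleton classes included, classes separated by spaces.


{out.1, x1.1, x1.2, x2.2, x3.1} {out.2} {x2.1} {x3.2}

Reachability decides: close wires over B-identified ports.
stage A: inputs (x3, x1), connectivity {out.1} {out.2, x1.1, x1.2, x3.1} {x3.2}, out.j its boundary
stage B: inputs (x2, x3, x1), connectivity {out.1, x1.1, x1.2, x2.2, x3.1} {out.2} {x2.1} {x3.2}, out.j its boundary


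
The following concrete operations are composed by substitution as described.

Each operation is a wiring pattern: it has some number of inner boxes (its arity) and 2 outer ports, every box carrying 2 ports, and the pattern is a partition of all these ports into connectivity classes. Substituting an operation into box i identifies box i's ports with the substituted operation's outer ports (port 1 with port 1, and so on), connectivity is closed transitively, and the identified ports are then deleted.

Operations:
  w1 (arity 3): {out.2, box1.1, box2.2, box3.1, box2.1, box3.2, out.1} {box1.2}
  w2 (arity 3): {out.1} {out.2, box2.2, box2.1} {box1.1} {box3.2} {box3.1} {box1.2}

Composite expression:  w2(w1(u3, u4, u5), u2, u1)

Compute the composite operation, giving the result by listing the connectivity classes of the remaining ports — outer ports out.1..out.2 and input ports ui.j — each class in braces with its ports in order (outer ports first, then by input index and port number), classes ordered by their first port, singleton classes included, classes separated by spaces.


Treat the ports identified at w2 as solder joints: merge, then drop.
w1 over (u3, u4, u5) gives {out.1, out.2, u3.1, u4.1, u4.2, u5.1, u5.2} {u3.2}, out.j being that stage's outer ports
w2 over (u3, u4, u5, u2, u1) gives {out.1} {out.2, u2.1, u2.2} {u1.1} {u1.2} {u3.1, u4.1, u4.2, u5.1, u5.2} {u3.2}, out.j being that stage's outer ports

{out.1} {out.2, u2.1, u2.2} {u1.1} {u1.2} {u3.1, u4.1, u4.2, u5.1, u5.2} {u3.2}


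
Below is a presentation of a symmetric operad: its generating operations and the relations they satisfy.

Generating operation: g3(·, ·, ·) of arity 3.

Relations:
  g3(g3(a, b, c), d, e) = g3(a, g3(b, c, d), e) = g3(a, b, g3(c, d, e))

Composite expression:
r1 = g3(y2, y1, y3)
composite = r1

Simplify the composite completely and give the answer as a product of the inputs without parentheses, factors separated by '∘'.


y2 ∘ y1 ∘ y3


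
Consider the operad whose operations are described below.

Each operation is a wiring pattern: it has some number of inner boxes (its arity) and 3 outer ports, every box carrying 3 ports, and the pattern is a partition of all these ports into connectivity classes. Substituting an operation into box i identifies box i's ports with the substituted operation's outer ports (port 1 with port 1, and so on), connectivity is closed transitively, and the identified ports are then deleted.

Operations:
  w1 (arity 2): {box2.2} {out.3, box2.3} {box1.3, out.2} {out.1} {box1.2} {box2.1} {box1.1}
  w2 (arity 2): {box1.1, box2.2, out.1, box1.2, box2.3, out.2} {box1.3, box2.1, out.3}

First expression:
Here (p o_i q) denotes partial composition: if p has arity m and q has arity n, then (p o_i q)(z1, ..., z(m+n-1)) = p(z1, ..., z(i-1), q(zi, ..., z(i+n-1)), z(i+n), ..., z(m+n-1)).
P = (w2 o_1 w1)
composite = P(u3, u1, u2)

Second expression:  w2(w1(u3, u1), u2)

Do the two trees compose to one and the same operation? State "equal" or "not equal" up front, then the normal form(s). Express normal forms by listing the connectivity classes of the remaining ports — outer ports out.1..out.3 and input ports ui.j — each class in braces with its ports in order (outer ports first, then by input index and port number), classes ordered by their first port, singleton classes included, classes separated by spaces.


Reducing the first expression gives {out.1, out.2, u2.2, u2.3, u3.3} {out.3, u1.3, u2.1} {u1.1} {u1.2} {u3.1} {u3.2}
Reducing the second expression gives {out.1, out.2, u2.2, u2.3, u3.3} {out.3, u1.3, u2.1} {u1.1} {u1.2} {u3.1} {u3.2}
Identical normal forms: equal.

equal: each reduces to {out.1, out.2, u2.2, u2.3, u3.3} {out.3, u1.3, u2.1} {u1.1} {u1.2} {u3.1} {u3.2}


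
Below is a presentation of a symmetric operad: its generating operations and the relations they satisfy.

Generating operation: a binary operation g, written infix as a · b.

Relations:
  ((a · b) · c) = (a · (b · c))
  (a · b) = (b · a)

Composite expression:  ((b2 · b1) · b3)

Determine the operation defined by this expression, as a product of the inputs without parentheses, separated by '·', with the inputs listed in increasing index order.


b1 · b2 · b3

Both nesting and order wash out for g; what remains is which b's occur.
(b2 · b1) reduces to b2 · b1
((b2 · b1) · b3) reduces to b2 · b1 · b3
commutativity sorts the factors: b1 · b2 · b3


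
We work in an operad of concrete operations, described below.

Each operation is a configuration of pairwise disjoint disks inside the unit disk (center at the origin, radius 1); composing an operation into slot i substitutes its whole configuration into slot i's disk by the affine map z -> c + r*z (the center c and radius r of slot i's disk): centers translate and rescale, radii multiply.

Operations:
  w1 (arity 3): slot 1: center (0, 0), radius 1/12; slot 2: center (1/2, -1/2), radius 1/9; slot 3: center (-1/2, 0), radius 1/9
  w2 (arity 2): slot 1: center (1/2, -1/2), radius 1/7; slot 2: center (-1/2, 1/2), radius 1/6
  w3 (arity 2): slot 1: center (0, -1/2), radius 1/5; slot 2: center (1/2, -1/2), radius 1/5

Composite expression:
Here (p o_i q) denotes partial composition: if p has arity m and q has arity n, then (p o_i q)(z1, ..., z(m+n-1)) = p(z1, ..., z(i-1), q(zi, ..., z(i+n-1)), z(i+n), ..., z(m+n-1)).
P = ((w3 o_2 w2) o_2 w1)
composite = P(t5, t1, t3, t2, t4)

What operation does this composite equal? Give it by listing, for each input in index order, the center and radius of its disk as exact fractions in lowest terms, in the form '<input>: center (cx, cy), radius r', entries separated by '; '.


Below w3, radii multiply path by path; the t-disk centers shift.
input t5: composing its 1 substitution step yields center (0, -1/2), radius 1/5
input t1: composing its 3 substitution steps yields center (3/5, -3/5), radius 1/420
input t3: composing its 3 substitution steps yields center (43/70, -43/70), radius 1/315
input t2: composing its 3 substitution steps yields center (41/70, -3/5), radius 1/315
input t4: composing its 2 substitution steps yields center (2/5, -2/5), radius 1/30

t1: center (3/5, -3/5), radius 1/420; t2: center (41/70, -3/5), radius 1/315; t3: center (43/70, -43/70), radius 1/315; t4: center (2/5, -2/5), radius 1/30; t5: center (0, -1/2), radius 1/5


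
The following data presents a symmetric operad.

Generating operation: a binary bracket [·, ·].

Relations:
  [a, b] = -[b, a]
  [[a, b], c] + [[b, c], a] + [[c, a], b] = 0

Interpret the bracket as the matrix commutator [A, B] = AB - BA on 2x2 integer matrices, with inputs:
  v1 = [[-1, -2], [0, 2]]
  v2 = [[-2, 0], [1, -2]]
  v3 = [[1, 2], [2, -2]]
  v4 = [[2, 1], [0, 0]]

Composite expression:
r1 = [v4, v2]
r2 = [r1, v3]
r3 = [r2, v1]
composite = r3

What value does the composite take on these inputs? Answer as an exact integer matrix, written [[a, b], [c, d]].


[[-20, -4], [30, 20]]

[v4, v2] = [[1, 0], [-2, -1]]
[[v4, v2], v3] = [[4, 4], [-10, -4]]
[[[v4, v2], v3], v1] = [[-20, -4], [30, 20]]


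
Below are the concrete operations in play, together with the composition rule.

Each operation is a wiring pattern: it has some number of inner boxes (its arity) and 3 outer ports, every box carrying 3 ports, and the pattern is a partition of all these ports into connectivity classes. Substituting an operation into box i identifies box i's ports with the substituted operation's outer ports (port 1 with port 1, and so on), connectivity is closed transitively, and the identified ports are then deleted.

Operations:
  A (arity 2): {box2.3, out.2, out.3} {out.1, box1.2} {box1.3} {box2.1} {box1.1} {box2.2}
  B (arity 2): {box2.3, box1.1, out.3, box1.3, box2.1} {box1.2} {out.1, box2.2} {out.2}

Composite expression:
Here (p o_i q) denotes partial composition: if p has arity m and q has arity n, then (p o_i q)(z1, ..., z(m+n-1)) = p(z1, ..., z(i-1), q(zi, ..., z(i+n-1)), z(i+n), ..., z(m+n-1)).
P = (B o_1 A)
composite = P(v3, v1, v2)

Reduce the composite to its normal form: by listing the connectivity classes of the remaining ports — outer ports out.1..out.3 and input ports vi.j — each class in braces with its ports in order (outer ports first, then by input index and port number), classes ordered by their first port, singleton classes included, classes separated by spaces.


Two ports join when wires chain via B-identified ports.
after A, the pattern on (v3, v1) reads {out.1, v3.2} {out.2, out.3, v1.3} {v1.1} {v1.2} {v3.1} {v3.3} (out.j = its outer ports)
after B, the pattern on (v3, v1, v2) reads {out.1, v2.2} {out.2} {out.3, v1.3, v2.1, v2.3, v3.2} {v1.1} {v1.2} {v3.1} {v3.3} (out.j = its outer ports)

{out.1, v2.2} {out.2} {out.3, v1.3, v2.1, v2.3, v3.2} {v1.1} {v1.2} {v3.1} {v3.3}


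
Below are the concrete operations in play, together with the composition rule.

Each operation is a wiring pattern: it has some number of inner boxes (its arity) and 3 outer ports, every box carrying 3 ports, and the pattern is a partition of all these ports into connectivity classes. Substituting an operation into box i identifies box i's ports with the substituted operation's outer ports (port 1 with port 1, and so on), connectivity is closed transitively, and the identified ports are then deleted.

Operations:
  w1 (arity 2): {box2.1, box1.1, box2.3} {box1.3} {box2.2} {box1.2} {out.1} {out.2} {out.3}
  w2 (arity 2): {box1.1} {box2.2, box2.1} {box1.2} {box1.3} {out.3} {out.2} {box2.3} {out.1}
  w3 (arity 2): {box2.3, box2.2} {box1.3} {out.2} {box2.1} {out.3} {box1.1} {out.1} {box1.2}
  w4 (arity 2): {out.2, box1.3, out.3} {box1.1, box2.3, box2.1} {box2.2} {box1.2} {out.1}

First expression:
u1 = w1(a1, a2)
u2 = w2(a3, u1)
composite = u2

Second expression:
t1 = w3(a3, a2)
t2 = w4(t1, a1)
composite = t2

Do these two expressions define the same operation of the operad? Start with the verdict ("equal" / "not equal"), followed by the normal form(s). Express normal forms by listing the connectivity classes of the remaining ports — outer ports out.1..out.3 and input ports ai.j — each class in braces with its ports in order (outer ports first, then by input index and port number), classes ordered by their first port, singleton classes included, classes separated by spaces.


The first expression reduces to {out.1} {out.2} {out.3} {a1.1, a2.1, a2.3} {a1.2} {a1.3} {a2.2} {a3.1} {a3.2} {a3.3}
The second expression reduces to {out.1} {out.2, out.3} {a1.1, a1.3} {a1.2} {a2.1} {a2.2, a2.3} {a3.1} {a3.2} {a3.3}
The normal forms differ: not equal.

not equal: they reduce to {out.1} {out.2} {out.3} {a1.1, a2.1, a2.3} {a1.2} {a1.3} {a2.2} {a3.1} {a3.2} {a3.3} and {out.1} {out.2, out.3} {a1.1, a1.3} {a1.2} {a2.1} {a2.2, a2.3} {a3.1} {a3.2} {a3.3}
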